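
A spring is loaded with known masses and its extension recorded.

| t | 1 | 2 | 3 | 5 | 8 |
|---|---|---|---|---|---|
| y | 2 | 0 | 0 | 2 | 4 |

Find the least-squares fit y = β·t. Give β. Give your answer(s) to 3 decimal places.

β = 0.427

The normal system MᵀM·[β]ᵀ = Mᵀy is [[103]]·[β]ᵀ = [44]ᵀ.
Hence β = 44 / 103 ≈ 0.427184.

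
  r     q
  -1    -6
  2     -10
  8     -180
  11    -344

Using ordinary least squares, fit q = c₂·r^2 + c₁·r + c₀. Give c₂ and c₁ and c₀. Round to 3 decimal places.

The normal equations are: 18754·c₂ + 1850·c₁ + 190·c₀ = -53190;  1850·c₂ + 190·c₁ + 20·c₀ = -5238;  190·c₂ + 20·c₁ + 4·c₀ = -540.
Row-reducing yields c₂ = -80/27, c₁ = 193/135, c₀ = -38/27.

c₂ = -2.963, c₁ = 1.430, c₀ = -1.407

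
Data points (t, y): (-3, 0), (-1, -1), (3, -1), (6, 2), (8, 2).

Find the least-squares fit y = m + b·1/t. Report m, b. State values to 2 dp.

Normal-equation sums: Σ1 = 5, Σ1/t = -17/24, Σ1/t·1/t = 81/64.
And Σy = 2, Σ1/t·y = 5/4.
Normal equations: [[5, -17/24]; [-17/24, 81/64]]·[m, b]ᵀ = [2, 5/4]ᵀ.
Eliminating b: (81/64)·(row 1) − (-17/24)·(row 2) gives (839/144)·m = (81/64)·2 − (-17/24)·(5/4) = 41/12, so m = 492/839.
Then b = ((5/4) − (-17/24)·(492/839))/(81/64) = 1104/839.

m = 0.59, b = 1.32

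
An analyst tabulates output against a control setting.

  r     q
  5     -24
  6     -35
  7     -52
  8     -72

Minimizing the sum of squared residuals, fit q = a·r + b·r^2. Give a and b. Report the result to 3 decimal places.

Sums needed: Σr·r = 174, Σr·r^2 = 1196, Σr^2·r^2 = 8418.
Moment sums: Σr·q = -1270, Σr^2·q = -9016.
Eliminating b: 8418·(row 1) − 1196·(row 2) gives 34316·a = 8418·(-1270) − 1196·(-9016) = 92276, so a = 1003/373.
Then b = ((-9016) − 1196·(1003/373))/8418 = -542/373.

a = 2.689, b = -1.453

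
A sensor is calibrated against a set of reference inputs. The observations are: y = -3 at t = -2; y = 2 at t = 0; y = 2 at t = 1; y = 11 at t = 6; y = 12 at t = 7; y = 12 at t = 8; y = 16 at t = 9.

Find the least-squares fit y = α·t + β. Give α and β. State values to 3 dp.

α = 1.590, β = 0.843

Sums needed: Σt·t = 235, Σt = 29, Σ1 = 7.
And Σt·y = 398, Σy = 52.
So MᵀM·[α, β]ᵀ = Mᵀy: [[235, 29]; [29, 7]]·[α, β]ᵀ = [398, 52]ᵀ.
Eliminating β: 7·(row 1) − 29·(row 2) gives 804·α = 7·398 − 29·52 = 1278, so α = 213/134.
Then β = (52 − 29·(213/134))/7 = 113/134.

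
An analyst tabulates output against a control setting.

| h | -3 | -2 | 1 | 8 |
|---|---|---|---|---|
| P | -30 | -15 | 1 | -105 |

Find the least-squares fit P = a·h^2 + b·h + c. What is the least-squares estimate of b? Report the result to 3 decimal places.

b = 3.539

Compute the Gram sums: Σh^2·h^2 = 4194, Σh^2·h = 478, Σh^2 = 78, Σh·h = 78, Σh = 4, Σ1 = 4.
And Σh^2·P = -7049, Σh·P = -719, ΣP = -149.
So AᵀA·[a, b, c]ᵀ = AᵀP: [[4194, 478, 78]; [478, 78, 4]; [78, 4, 4]]·[a, b, c]ᵀ = [-7049, -719, -149]ᵀ.
Row-reducing yields a = -78619/37802, b = 66895/18901, c = -4422/18901.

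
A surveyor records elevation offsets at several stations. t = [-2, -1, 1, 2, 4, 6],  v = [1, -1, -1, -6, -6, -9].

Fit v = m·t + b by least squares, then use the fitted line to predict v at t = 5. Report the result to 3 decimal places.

v̂ = -7.735

AᵀA·[m, b]ᵀ = Aᵀv reads: 62·m + 10·b = -92;  10·m + 6·b = -22.
(Σt·t = 62, Σt = 10, Σ1 = 6, Σt·v = -92, Σv = -22.)
Determinant 62·6 − 10² = 272.
m = ((-92)·6 − 10·(-22))/272 = -83/68; b = (62·(-22) − 10·(-92))/272 = -111/68.
At t = 5: v̂ = (-83/68)·(5) + (-111/68)·(1) = -263/34.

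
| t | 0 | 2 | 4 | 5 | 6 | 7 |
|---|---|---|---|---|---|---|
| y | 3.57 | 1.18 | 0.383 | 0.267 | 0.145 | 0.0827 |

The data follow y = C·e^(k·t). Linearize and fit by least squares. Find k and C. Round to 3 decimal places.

Linearized form: ln y = k·t + ln C. From the 6 transformed points,
Σt = 24.0000, Σ(t)² = 130.0000, Σln y = -5.2657, Σt·ln y = -39.1443.
Normal system: [[130.0000, 24.0000]; [24.0000, 6]]·[k, ln C]ᵀ = [-39.1443, -5.2657]ᵀ.
Solving (det = 204.0000): k = -0.53181, ln C = 1.24961, so C = exp(1.24961) = 3.48899.

k = -0.532, C = 3.489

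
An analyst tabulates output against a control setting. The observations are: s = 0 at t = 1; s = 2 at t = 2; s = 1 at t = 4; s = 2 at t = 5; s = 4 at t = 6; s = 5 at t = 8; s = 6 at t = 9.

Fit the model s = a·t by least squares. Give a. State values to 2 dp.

a = 0.60

Sums needed: Σt·t = 227.
Moment sums: Σt·s = 136.
Normal equations: [[227]]·[a]ᵀ = [136]ᵀ.
Hence a = 136 / 227 ≈ 0.599119.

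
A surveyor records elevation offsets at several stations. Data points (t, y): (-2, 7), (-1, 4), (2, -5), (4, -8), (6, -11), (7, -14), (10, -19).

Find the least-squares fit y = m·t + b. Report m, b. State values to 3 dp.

m = -2.144, b = 1.390

The normal equations are: 210·m + 26·b = -414;  26·m + 7·b = -46.
(Σt·t = 210, Σt = 26, Σ1 = 7, Σt·y = -414, Σy = -46.)
det = 210·7 − 26² = 794.
m = ((-414)·7 − 26·(-46))/794 = -851/397; b = (210·(-46) − 26·(-414))/794 = 552/397.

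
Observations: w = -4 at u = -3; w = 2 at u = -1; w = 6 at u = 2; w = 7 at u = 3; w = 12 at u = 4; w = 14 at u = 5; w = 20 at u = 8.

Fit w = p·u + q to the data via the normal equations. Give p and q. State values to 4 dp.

Entries of XᵀX: Σu·u = 128, Σu = 18, Σ1 = 7.
And Σu·w = 321, Σw = 57.
XᵀX·[p, q]ᵀ = Xᵀw becomes [[128, 18]; [18, 7]]·[p, q]ᵀ = [321, 57]ᵀ.
Δ = 128·7 − 18² = 572.
p = (321·7 − 18·57)/572 = 111/52; q = (128·57 − 18·321)/572 = 69/26.

p = 2.1346, q = 2.6538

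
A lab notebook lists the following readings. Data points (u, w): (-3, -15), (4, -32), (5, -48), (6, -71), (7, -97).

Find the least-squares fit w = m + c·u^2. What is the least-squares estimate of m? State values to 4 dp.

Compute the Gram sums: Σ1 = 5, Σu^2 = 135, Σu^2·u^2 = 4659.
Right-hand side: Σw = -263, Σu^2·w = -9156.
So AᵀA·[m, c]ᵀ = Aᵀw: [[5, 135]; [135, 4659]]·[m, c]ᵀ = [-263, -9156]ᵀ.
Δ = 5·4659 − 135² = 5070.
m = ((-263)·4659 − 135·(-9156))/5070 = 3581/1690; c = (5·(-9156) − 135·(-263))/5070 = -685/338.

m = 2.1189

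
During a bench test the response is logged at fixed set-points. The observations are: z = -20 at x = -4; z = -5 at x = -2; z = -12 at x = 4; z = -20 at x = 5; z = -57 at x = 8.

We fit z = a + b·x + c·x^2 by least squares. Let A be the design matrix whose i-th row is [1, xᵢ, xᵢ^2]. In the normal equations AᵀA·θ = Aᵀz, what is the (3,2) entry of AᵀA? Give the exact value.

629

Row 3 ↔ basis x^2, column 2 ↔ basis x, so (AᵀA)_{3,2} = Σᵢ (x^2)·(x) = (16)·(-4) + (4)·(-2) + (16)·(4) + (25)·(5) + (64)·(8) = 629.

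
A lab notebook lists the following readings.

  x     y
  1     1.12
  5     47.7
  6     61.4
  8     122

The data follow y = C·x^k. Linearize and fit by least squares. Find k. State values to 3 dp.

Let Y = ln y. Fitting Y = k·ln x + ln C by least squares:
XᵀX = [[10.1248, 5.4806]; [5.4806, 4]], rhs = [23.5875, 12.8997]ᵀ  (here Σln x = 5.4806, Σ(ln x)² = 10.1248, Σln y = 12.8997, Σln x·ln y = 23.5875).
Slope k = (n·Σln x·ln y − Σln x·Σln y)/(n·Σ(ln x)² − (Σln x)²) = (4·23.5875 − 5.4806·12.8997)/10.4617 = 2.26075; ln C = (Σln y − k·Σln x)/n = 0.12733.

k = 2.261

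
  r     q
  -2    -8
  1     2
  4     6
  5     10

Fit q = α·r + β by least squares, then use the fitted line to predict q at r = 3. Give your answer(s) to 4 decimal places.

Compute the Gram sums: Σr·r = 46, Σr = 8, Σ1 = 4.
Right-hand side: Σr·q = 92, Σq = 10.
Normal equations: [[46, 8]; [8, 4]]·[α, β]ᵀ = [92, 10]ᵀ.
det = 46·4 − 8² = 120.
α = (92·4 − 8·10)/120 = 12/5; β = (46·10 − 8·92)/120 = -23/10.
At r = 3: q̂ = (12/5)·(3) + (-23/10)·(1) = 49/10.

q̂ = 4.9000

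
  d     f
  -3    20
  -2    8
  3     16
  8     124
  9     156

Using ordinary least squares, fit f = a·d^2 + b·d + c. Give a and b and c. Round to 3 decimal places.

a = 2.000, b = -0.557, c = -0.328

Setting ∂/∂a … = 0 gives: 10835·a + 1233·b + 167·c = 20928;  1233·a + 167·b + 15·c = 2368;  167·a + 15·b + 5·c = 324.
(Σd^2·d^2 = 10835, Σd^2·d = 1233, Σd^2 = 167, Σd·d = 167, Σd = 15, Σ1 = 5, Σd^2·f = 20928, Σd·f = 2368, Σf = 324.)
Solving the 3×3 system (Gaussian elimination) gives a = 2, b = -34/61, c = -20/61.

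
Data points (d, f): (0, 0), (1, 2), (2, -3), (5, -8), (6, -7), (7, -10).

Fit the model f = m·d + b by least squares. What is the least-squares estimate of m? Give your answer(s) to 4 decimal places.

m = -1.5663

Normal-equation sums: Σd·d = 115, Σd = 21, Σ1 = 6.
Right-hand side: Σd·f = -156, Σf = -26.
MᵀM·[m, b]ᵀ = Mᵀf becomes [[115, 21]; [21, 6]]·[m, b]ᵀ = [-156, -26]ᵀ.
det = 115·6 − 21² = 249.
m = ((-156)·6 − 21·(-26))/249 = -130/83; b = (115·(-26) − 21·(-156))/249 = 286/249.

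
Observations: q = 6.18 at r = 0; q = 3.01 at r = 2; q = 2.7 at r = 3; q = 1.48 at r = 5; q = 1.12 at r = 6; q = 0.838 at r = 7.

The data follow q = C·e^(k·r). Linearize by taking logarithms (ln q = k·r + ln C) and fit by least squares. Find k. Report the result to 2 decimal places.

k = -0.28

Taking logs, ln q = k·r + ln C, so regress ln q on r.
Σr = 23.0000, Σ(r)² = 123.0000, Σln q = 4.2451, Σr·ln q = 6.5867.
Normal system: [[123.0000, 23.0000]; [23.0000, 6]]·[k, ln C]ᵀ = [6.5867, 4.2451]ᵀ.
Δ = 123.0000·6 − (23.0000)² = 209.0000; k = (6.5867·6 − 23.0000·4.2451)/209.0000 = -0.27808, ln C = (123.0000·4.2451 − 23.0000·6.5867)/209.0000 = 1.77349.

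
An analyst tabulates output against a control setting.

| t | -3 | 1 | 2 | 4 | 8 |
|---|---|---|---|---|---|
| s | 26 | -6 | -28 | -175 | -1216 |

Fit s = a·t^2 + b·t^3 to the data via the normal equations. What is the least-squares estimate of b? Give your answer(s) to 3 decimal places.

b = -1.997

From the data, Σt^2·t^2 = 4450, Σt^2·t^3 = 33582, Σt^3·t^3 = 267034.
And Σt^2·s = -80508, Σt^3·s = -634724.
So AᵀA·[a, b]ᵀ = Aᵀs: [[4450, 33582]; [33582, 267034]]·[a, b]ᵀ = [-80508, -634724]ᵀ.
Eliminating b: 267034·(row 1) − 33582·(row 2) gives 60550576·a = 267034·(-80508) − 33582·(-634724) = -183071904, so a = -11441994/3784411.
Then b = ((-634724) − 33582·(-11441994/3784411))/267034 = -7556384/3784411.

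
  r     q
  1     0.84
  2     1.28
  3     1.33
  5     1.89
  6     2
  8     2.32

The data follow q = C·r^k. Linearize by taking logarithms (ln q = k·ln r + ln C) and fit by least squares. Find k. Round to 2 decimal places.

Let Y = ln q. Fitting Y = k·ln r + ln C by least squares:
Over the data: Σln r = 7.2724, Σ(ln r)² = 11.8122, Σln q = 2.5290, Σln r·ln q = 4.5009.
Normal system: [[11.8122, 7.2724]; [7.2724, 6]]·[k, ln C]ᵀ = [4.5009, 2.5290]ᵀ.
Solving (det = 17.9853): k = 0.47892, ln C = -0.15899.

k = 0.48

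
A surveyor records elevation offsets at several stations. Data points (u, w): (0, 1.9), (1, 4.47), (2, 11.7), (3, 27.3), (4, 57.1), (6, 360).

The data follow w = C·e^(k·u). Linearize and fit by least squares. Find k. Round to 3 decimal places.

Taking logs, ln w = k·u + ln C, so regress ln w on u.
Sums: Σu = 16.0000, Σ(u)² = 66.0000, Σln w = 17.8366, Σu·ln w = 67.8331.
Normal system: [[66.0000, 16.0000]; [16.0000, 6]]·[k, ln C]ᵀ = [67.8331, 17.8366]ᵀ.
Slope k = (n·Σu·ln w − Σu·Σln w)/(n·Σ(u)² − (Σu)²) = (6·67.8331 − 16.0000·17.8366)/140.0000 = 0.86866; ln C = (Σln w − k·Σu)/n = 0.65634.

k = 0.869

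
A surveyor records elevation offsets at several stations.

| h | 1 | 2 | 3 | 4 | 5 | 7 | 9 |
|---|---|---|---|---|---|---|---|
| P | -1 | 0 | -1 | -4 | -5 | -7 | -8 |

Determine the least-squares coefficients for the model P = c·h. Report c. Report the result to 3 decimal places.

c = -0.897

Forming MᵀM = [[185]] and MᵀP = [-166]ᵀ gives MᵀM·[c]ᵀ = MᵀP.
c = (-166)/185 = -0.897297.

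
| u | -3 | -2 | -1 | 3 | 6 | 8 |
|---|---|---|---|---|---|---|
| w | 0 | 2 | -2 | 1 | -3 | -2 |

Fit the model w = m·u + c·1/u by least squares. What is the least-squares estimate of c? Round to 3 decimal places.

c = 1.793

Compute the Gram sums: Σu·u = 123, Σu·1/u = 6, Σ1/u·1/u = 97/64.
And Σu·w = -33, Σ1/u·w = 7/12.
Normal equations: [[123, 6]; [6, 97/64]]·[m, c]ᵀ = [-33, 7/12]ᵀ.
Δ = 123·(97/64) − 6² = 9627/64.
m = ((-33)·(97/64) − 6·(7/12))/(9627/64) = -3425/9627; c = (123·(7/12) − 6·(-33))/(9627/64) = 17264/9627.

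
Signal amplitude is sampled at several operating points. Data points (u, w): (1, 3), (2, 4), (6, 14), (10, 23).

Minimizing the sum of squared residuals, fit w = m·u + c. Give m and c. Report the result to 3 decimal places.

Setting ∂/∂m … = 0 gives: 141·m + 19·c = 325;  19·m + 4·c = 44.
(Σu·u = 141, Σu = 19, Σ1 = 4, Σu·w = 325, Σw = 44.)
Eliminating c: 4·(row 1) − 19·(row 2) gives 203·m = 4·325 − 19·44 = 464, so m = 16/7.
Then c = (44 − 19·(16/7))/4 = 1/7.

m = 2.286, c = 0.143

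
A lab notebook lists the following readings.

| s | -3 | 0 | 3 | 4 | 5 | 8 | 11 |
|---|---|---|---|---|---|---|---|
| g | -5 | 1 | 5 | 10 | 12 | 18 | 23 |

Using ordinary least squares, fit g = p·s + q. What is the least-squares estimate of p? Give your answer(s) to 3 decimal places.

Compute the Gram sums: Σs·s = 244, Σs = 28, Σ1 = 7.
And Σs·g = 527, Σg = 64.
MᵀM·[p, q]ᵀ = Mᵀg becomes [[244, 28]; [28, 7]]·[p, q]ᵀ = [527, 64]ᵀ.
Δ = 244·7 − 28² = 924.
p = (527·7 − 28·64)/924 = 271/132; q = (244·64 − 28·527)/924 = 215/231.

p = 2.053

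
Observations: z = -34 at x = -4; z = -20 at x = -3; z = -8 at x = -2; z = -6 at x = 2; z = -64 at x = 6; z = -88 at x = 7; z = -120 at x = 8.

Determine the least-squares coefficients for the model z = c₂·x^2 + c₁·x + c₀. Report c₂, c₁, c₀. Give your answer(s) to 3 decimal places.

From the data, Σx^2·x^2 = 8162, Σx^2·x = 980, Σx^2 = 182, Σx·x = 182, Σx = 14, Σ1 = 7.
Right-hand side: Σx^2·z = -15076, Σx·z = -1760, Σz = -340.
So MᵀM·[c₂, c₁, c₀]ᵀ = Mᵀz: [[8162, 980, 182]; [980, 182, 14]; [182, 14, 7]]·[c₂, c₁, c₀]ᵀ = [-15076, -1760, -340]ᵀ.
Row-reducing yields c₂ = -958/483, c₁ = 4892/5313, c₀ = 2048/1771.

c₂ = -1.983, c₁ = 0.921, c₀ = 1.156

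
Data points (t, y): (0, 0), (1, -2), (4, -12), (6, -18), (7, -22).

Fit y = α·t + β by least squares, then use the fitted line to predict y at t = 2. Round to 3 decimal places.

ŷ = -5.742

The normal system XᵀX·[α, β]ᵀ = Xᵀy is [[102, 18]; [18, 5]]·[α, β]ᵀ = [-312, -54]ᵀ.
Eliminating β: 5·(row 1) − 18·(row 2) gives 186·α = 5·(-312) − 18·(-54) = -588, so α = -98/31.
Then β = ((-54) − 18·(-98/31))/5 = 18/31.
At t = 2: ŷ = (-98/31)·(2) + (18/31)·(1) = -178/31.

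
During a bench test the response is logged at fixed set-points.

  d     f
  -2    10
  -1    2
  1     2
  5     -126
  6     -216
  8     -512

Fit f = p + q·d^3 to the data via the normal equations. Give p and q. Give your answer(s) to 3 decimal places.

p = 1.411, q = -1.004

Compute the Gram sums: Σ1 = 6, Σd^3 = 845, Σd^3·d^3 = 324491.
Right-hand side: Σf = -840, Σd^3·f = -324630.
So AᵀA·[p, q]ᵀ = Aᵀf: [[6, 845]; [845, 324491]]·[p, q]ᵀ = [-840, -324630]ᵀ.
Eliminating q: 324491·(row 1) − 845·(row 2) gives 1232921·p = 324491·(-840) − 845·(-324630) = 1739910, so p = 1739910/1232921.
Then q = ((-324630) − 845·(1739910/1232921))/324491 = -1237980/1232921.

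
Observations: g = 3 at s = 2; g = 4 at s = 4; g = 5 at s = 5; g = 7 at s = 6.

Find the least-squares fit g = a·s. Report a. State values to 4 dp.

Setting ∂/∂a … = 0 gives: 81·a = 89.
(Σs·s = 81, Σs·g = 89.)
a = 89/81 = 1.09877.

a = 1.0988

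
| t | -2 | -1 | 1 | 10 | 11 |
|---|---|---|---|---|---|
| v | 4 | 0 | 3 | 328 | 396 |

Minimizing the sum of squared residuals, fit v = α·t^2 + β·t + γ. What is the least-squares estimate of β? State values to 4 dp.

β = 2.4738

With design matrix A, AᵀA = [[24659, 2323, 227]; [2323, 227, 19]; [227, 19, 5]] and Aᵀv = [80735, 7631, 731]ᵀ.
Solving the 3×3 system (Gaussian elimination) gives α = 14206/4641, β = 3827/1547, γ = -1438/663.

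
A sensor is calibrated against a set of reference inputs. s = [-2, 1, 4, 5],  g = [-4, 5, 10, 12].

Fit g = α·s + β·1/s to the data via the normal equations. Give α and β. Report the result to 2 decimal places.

α = 2.28, β = 2.06

Entries of XᵀX: Σs·s = 46, Σs·1/s = 4, Σ1/s·1/s = 541/400.
Moment sums: Σs·g = 113, Σ1/s·g = 119/10.
Normal equations: [[46, 4]; [4, 541/400]]·[α, β]ᵀ = [113, 119/10]ᵀ.
Determinant 46·(541/400) − 4² = 9243/200.
α = (113·(541/400) − 4·(119/10))/(9243/200) = 4677/2054; β = (46·(119/10) − 4·113)/(9243/200) = 2120/1027.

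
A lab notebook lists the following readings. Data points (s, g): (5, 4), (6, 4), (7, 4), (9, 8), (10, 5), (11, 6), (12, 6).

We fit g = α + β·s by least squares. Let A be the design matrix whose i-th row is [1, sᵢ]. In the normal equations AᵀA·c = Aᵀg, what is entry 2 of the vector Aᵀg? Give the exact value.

332

Entry 2 ↔ basis s, so (Aᵀg)_{2} = Σᵢ (s)·gᵢ = (5)·(4) + (6)·(4) + (7)·(4) + (9)·(8) + (10)·(5) + (11)·(6) + (12)·(6) = 332.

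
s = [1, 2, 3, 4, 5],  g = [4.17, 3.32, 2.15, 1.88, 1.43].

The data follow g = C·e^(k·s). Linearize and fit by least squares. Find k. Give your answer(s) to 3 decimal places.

k = -0.271

Let Y = ln g. Fitting Y = k·s + ln C by least squares:
Over the data: Σs = 15.0000, Σ(s)² = 55.0000, Σln g = 4.3823, Σs·ln g = 10.4377.
Normal system: [[55.0000, 15.0000]; [15.0000, 5]]·[k, ln C]ᵀ = [10.4377, 4.3823]ᵀ.
Slope k = (n·Σs·ln g − Σs·Σln g)/(n·Σ(s)² − (Σs)²) = (5·10.4377 − 15.0000·4.3823)/50.0000 = -0.27092; ln C = (Σln g − k·Σs)/n = 1.68921.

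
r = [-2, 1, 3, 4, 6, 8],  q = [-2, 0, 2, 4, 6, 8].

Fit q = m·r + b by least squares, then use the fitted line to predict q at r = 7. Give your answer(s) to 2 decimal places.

q̂ = 6.82

Sums needed: Σr·r = 130, Σr = 20, Σ1 = 6.
Moment sums: Σr·q = 126, Σq = 18.
Determinant 130·6 − 20² = 380.
m = (126·6 − 20·18)/380 = 99/95; b = (130·18 − 20·126)/380 = -9/19.
At r = 7: q̂ = (99/95)·(7) + (-9/19)·(1) = 648/95.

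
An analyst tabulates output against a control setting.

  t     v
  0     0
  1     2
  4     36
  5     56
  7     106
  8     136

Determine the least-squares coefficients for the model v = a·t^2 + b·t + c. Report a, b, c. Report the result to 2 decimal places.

Entries of AᵀA: Σt^2·t^2 = 7379, Σt^2·t = 1045, Σt^2 = 155, Σt·t = 155, Σt = 25, Σ1 = 6.
Right-hand side: Σt^2·v = 15876, Σt·v = 2256, Σv = 336.
AᵀA·[a, b, c]ᵀ = Aᵀv becomes [[7379, 1045, 155]; [1045, 155, 25]; [155, 25, 6]]·[a, b, c]ᵀ = [15876, 2256, 336]ᵀ.
Solving the 3×3 system (Gaussian elimination) gives a = 2411/1222, b = 8227/6110, c = -354/611.

a = 1.97, b = 1.35, c = -0.58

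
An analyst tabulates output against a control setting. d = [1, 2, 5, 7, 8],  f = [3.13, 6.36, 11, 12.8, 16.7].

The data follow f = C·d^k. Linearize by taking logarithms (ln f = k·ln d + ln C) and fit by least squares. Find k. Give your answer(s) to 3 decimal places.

k = 0.740

Let Y = ln f. Fitting Y = k·ln d + ln C by least squares:
AᵀA = [[11.1814, 6.3279]; [6.3279, 5]], rhs = [15.9571, 10.7538]ᵀ  (here Σln d = 6.3279, Σ(ln d)² = 11.1814, Σln f = 10.7538, Σln d·ln f = 15.9571).
Slope k = (n·Σln d·ln f − Σln d·Σln f)/(n·Σ(ln d)² − (Σln d)²) = (5·15.9571 − 6.3279·10.7538)/15.8642 = 0.73978; ln C = (Σln f − k·Σln d)/n = 1.21451.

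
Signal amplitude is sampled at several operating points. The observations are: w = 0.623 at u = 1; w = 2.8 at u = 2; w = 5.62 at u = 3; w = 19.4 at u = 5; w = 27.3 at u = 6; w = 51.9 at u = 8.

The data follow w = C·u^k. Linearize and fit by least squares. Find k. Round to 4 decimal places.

With ln wᵢ as the transformed response and ln uᵢ as the regressor:
AᵀA = [[11.8122, 7.2724]; [7.2724, 6]], rhs = [21.5202, 12.5042]ᵀ  (here Σln u = 7.2724, Σ(ln u)² = 11.8122, Σln w = 12.5042, Σln u·ln w = 21.5202).
Δ = 11.8122·6 − (7.2724)² = 17.9853; k = (21.5202·6 − 7.2724·12.5042)/17.9853 = 2.12316, ln C = (11.8122·12.5042 − 7.2724·21.5202)/17.9853 = -0.48937.

k = 2.1232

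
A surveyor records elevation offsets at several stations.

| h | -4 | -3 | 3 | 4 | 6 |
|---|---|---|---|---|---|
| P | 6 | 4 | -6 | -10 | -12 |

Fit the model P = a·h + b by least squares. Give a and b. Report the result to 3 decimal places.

The normal equations are: 86·a + 6·b = -166;  6·a + 5·b = -18.
Δ = 86·5 − 6² = 394.
a = ((-166)·5 − 6·(-18))/394 = -361/197; b = (86·(-18) − 6·(-166))/394 = -276/197.

a = -1.832, b = -1.401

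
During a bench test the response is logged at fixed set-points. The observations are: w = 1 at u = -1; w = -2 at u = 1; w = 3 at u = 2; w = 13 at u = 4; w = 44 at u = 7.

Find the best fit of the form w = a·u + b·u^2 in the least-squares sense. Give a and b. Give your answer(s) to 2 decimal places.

a = -0.82, b = 1.02

From the data, Σu·u = 71, Σu·u^2 = 415, Σu^2·u^2 = 2675.
Right-hand side: Σu·w = 363, Σu^2·w = 2375.
Normal equations: [[71, 415]; [415, 2675]]·[a, b]ᵀ = [363, 2375]ᵀ.
Eliminating b: 2675·(row 1) − 415·(row 2) gives 17700·a = 2675·363 − 415·2375 = -14600, so a = -146/177.
Then b = (2375 − 415·(-146/177))/2675 = 899/885.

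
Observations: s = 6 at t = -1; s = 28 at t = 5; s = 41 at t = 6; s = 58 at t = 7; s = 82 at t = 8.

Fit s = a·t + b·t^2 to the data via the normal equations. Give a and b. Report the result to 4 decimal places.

From the data, Σt·t = 175, Σt·t^2 = 1195, Σt^2·t^2 = 8419.
For Aᵀs: Σt·s = 1442, Σt^2·s = 10272.
So AᵀA·[a, b]ᵀ = Aᵀs: [[175, 1195]; [1195, 8419]]·[a, b]ᵀ = [1442, 10272]ᵀ.
det = 175·8419 − 1195² = 45300.
a = (1442·8419 − 1195·10272)/45300 = -67421/22650; b = (175·10272 − 1195·1442)/45300 = 7441/4530.

a = -2.9766, b = 1.6426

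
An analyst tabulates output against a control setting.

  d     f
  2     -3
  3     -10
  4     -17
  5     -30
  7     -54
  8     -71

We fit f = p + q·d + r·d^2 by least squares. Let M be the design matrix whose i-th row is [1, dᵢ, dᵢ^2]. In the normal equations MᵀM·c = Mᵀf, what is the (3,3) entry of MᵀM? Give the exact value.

7475

Row 3 ↔ basis d^2, column 3 ↔ basis d^2, so (MᵀM)_{3,3} = Σᵢ (d^2)·(d^2) = (4)·(4) + (9)·(9) + (16)·(16) + (25)·(25) + (49)·(49) + (64)·(64) = 7475.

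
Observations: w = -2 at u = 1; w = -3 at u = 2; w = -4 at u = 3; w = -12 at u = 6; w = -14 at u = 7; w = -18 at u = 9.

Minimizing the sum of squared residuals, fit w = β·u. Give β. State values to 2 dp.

β = -1.96

Sums needed: Σu·u = 180.
For Xᵀw: Σu·w = -352.
Hence β = -352 / 180 ≈ -1.95556.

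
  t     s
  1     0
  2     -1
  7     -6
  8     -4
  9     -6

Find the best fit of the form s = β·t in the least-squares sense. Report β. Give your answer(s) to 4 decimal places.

β = -0.6533

The normal equations are: 199·β = -130.
(Σt·t = 199, Σt·s = -130.)
β = (-130)/199 = -0.653266.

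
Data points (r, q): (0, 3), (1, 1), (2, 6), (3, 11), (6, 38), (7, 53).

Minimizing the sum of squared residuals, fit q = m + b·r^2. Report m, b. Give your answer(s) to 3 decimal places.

Compute the Gram sums: Σ1 = 6, Σr^2 = 99, Σr^2·r^2 = 3795.
For Xᵀq: Σq = 112, Σr^2·q = 4089.
Normal equations: [[6, 99]; [99, 3795]]·[m, b]ᵀ = [112, 4089]ᵀ.
Determinant 6·3795 − 99² = 12969.
m = (112·3795 − 99·4089)/12969 = 613/393; b = (6·4089 − 99·112)/12969 = 1494/1441.

m = 1.560, b = 1.037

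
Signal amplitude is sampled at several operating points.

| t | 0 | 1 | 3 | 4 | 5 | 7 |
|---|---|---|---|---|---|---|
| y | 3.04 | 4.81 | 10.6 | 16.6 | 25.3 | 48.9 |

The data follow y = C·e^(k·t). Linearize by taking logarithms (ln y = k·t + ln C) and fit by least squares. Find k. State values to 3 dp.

With ln yᵢ as the transformed response and tᵢ as the regressor:
Over the data: Σt = 20.0000, Σ(t)² = 100.0000, Σln y = 14.9734, Σt·ln y = 63.2733.
Normal system: [[100.0000, 20.0000]; [20.0000, 6]]·[k, ln C]ᵀ = [63.2733, 14.9734]ᵀ.
Δ = 100.0000·6 − (20.0000)² = 200.0000; k = (63.2733·6 − 20.0000·14.9734)/200.0000 = 0.40086, ln C = (100.0000·14.9734 − 20.0000·63.2733)/200.0000 = 1.15936.

k = 0.401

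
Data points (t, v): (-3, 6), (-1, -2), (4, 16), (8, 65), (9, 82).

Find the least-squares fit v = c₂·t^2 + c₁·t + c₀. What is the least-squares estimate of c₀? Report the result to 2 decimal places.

c₀ = -1.93

Compute the Gram sums: Σt^2·t^2 = 10995, Σt^2·t = 1277, Σt^2 = 171, Σt·t = 171, Σt = 17, Σ1 = 5.
And Σt^2·v = 11110, Σt·v = 1306, Σv = 167.
Inverting the 3×3 Gram matrix, [c₂, c₁, c₀]ᵀ = [122037/123448, 55127/123448, -118967/61724]ᵀ.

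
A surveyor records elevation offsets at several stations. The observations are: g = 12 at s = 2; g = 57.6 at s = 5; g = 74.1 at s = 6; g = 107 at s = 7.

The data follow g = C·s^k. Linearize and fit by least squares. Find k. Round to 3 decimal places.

k = 1.714

Let Y = ln g. Fitting Y = k·ln s + ln C by least squares:
Σln s = 6.0403, Σ(ln s)² = 10.0677, Σln g = 15.5167, Σln s·ln g = 25.0535.
Normal system: [[10.0677, 6.0403]; [6.0403, 4]]·[k, ln C]ᵀ = [25.0535, 15.5167]ᵀ.
Slope k = (n·Σln s·ln g − Σln s·Σln g)/(n·Σ(ln s)² − (Σln s)²) = (4·25.0535 − 6.0403·15.5167)/3.7862 = 1.71393; ln C = (Σln g − k·Σln s)/n = 1.29102.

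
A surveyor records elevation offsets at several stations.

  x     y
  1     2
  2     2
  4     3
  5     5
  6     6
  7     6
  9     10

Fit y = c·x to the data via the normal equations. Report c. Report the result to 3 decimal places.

Compute the Gram sums: Σx·x = 212.
Right-hand side: Σx·y = 211.
MᵀM·[c]ᵀ = Mᵀy becomes [[212]]·[c]ᵀ = [211]ᵀ.
Hence c = 211 / 212 ≈ 0.995283.

c = 0.995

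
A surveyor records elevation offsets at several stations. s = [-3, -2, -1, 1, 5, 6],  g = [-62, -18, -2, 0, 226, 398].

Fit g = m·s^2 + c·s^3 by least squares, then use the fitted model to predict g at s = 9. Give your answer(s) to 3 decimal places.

Compute the Gram sums: Σs^2·s^2 = 2020, Σs^2·s^3 = 10626, Σs^3·s^3 = 63076.
And Σs^2·g = 19346, Σs^3·g = 116038.
AᵀA·[m, c]ᵀ = Aᵀg becomes [[2020, 10626]; [10626, 63076]]·[m, c]ᵀ = [19346, 116038]ᵀ.
Δ = 2020·63076 − 10626² = 14501644.
m = (19346·63076 − 10626·116038)/14501644 = -3187873/3625411; c = (2020·116038 − 10626·19346)/14501644 = 7206541/3625411.
At s = 9: ĝ = (-3187873/3625411)·(81) + (7206541/3625411)·(729) = 4995350676/3625411.

ĝ = 1377.872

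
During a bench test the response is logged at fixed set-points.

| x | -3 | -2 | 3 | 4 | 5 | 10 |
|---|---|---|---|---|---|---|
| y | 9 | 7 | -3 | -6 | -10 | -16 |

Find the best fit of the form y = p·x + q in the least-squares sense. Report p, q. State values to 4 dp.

Entries of MᵀM: Σx·x = 163, Σx = 17, Σ1 = 6.
Moment sums: Σx·y = -284, Σy = -19.
So MᵀM·[p, q]ᵀ = Mᵀy: [[163, 17]; [17, 6]]·[p, q]ᵀ = [-284, -19]ᵀ.
det = 163·6 − 17² = 689.
p = ((-284)·6 − 17·(-19))/689 = -1381/689; q = (163·(-19) − 17·(-284))/689 = 1731/689.

p = -2.0044, q = 2.5123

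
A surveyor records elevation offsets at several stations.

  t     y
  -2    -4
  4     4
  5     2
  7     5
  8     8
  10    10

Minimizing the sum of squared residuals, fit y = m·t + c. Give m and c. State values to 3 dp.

From the data, Σt·t = 258, Σt = 32, Σ1 = 6.
Moment sums: Σt·y = 233, Σy = 25.
So XᵀX·[m, c]ᵀ = Xᵀy: [[258, 32]; [32, 6]]·[m, c]ᵀ = [233, 25]ᵀ.
Eliminating c: 6·(row 1) − 32·(row 2) gives 524·m = 6·233 − 32·25 = 598, so m = 299/262.
Then c = (25 − 32·(299/262))/6 = -503/262.

m = 1.141, c = -1.920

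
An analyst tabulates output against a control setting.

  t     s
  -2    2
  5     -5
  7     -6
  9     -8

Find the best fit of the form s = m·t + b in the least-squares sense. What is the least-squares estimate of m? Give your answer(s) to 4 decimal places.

m = -0.9055

With design matrix X, XᵀX = [[159, 19]; [19, 4]] and Xᵀs = [-143, -17]ᵀ.
det = 159·4 − 19² = 275.
m = ((-143)·4 − 19·(-17))/275 = -249/275; b = (159·(-17) − 19·(-143))/275 = 14/275.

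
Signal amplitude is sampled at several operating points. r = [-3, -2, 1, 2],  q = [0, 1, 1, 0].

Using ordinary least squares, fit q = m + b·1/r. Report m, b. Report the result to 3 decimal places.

m = 0.481, b = 0.111

Sums needed: Σ1 = 4, Σ1/r = 2/3, Σ1/r·1/r = 29/18.
Right-hand side: Σq = 2, Σ1/r·q = 1/2.
Normal equations: [[4, 2/3]; [2/3, 29/18]]·[m, b]ᵀ = [2, 1/2]ᵀ.
Determinant 4·(29/18) − (2/3)² = 6.
m = (2·(29/18) − (2/3)·(1/2))/6 = 13/27; b = (4·(1/2) − (2/3)·2)/6 = 1/9.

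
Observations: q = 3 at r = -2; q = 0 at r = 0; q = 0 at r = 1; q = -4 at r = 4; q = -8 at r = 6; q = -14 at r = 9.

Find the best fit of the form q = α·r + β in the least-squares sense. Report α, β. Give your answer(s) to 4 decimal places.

α = -1.5119, β = 0.7024

The normal equations are: 138·α + 18·β = -196;  18·α + 6·β = -23.
(Σr·r = 138, Σr = 18, Σ1 = 6, Σr·q = -196, Σq = -23.)
Δ = 138·6 − 18² = 504.
α = ((-196)·6 − 18·(-23))/504 = -127/84; β = (138·(-23) − 18·(-196))/504 = 59/84.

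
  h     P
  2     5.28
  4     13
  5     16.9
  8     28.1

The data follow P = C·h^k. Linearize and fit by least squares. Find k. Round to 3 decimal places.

Taking logs, ln P = k·ln h + ln C, so regress ln P on ln h.
Σln h = 5.7683, Σ(ln h)² = 9.3166, Σln P = 10.3920, Σln h·ln P = 16.1960.
Equations: 9.3166·k + 5.7683·ln C = 16.1960;  5.7683·k + 4·ln C = 10.3920.
Slope k = (n·Σln h·ln P − Σln h·Σln P)/(n·Σ(ln h)² − (Σln h)²) = (4·16.1960 − 5.7683·10.3920)/3.9930 = 1.21213; ln C = (Σln P − k·Σln h)/n = 0.85001.

k = 1.212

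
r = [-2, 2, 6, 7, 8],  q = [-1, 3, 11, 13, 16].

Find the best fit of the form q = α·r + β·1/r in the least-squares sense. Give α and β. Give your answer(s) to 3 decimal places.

α = 1.995, β = -4.055

Setting ∂/∂α … = 0 gives: 157·α + 5·β = 293;  5·α + (15913/28224)·β = 323/42.
Determinant 157·(15913/28224) − 5² = 1792741/28224.
α = (293·(15913/28224) − 5·(323/42))/(1792741/28224) = 3577229/1792741; β = (157·(323/42) − 5·293)/(1792741/28224) = -7270368/1792741.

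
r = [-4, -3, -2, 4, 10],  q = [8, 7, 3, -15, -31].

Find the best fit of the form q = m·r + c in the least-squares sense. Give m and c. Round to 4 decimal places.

m = -2.8643, c = -2.7357

Forming MᵀM = [[145, 5]; [5, 5]] and Mᵀq = [-429, -28]ᵀ gives MᵀM·[m, c]ᵀ = Mᵀq.
Determinant 145·5 − 5² = 700.
m = ((-429)·5 − 5·(-28))/700 = -401/140; c = (145·(-28) − 5·(-429))/700 = -383/140.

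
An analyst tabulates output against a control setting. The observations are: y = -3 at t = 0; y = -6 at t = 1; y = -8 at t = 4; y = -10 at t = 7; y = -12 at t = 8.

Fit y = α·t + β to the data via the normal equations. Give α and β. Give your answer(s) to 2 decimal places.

α = -0.96, β = -3.96

MᵀM·[α, β]ᵀ = Mᵀy reads: 130·α + 20·β = -204;  20·α + 5·β = -39.
(Σt·t = 130, Σt = 20, Σ1 = 5, Σt·y = -204, Σy = -39.)
Eliminating β: 5·(row 1) − 20·(row 2) gives 250·α = 5·(-204) − 20·(-39) = -240, so α = -24/25.
Then β = ((-39) − 20·(-24/25))/5 = -99/25.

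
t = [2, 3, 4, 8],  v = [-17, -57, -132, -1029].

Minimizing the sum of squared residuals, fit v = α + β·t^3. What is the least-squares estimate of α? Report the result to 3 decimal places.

Setting ∂/∂α … = 0 gives: 4·α + 611·β = -1235;  611·α + 267033·β = -536971.
Determinant 4·267033 − 611² = 694811.
α = ((-1235)·267033 − 611·(-536971))/694811 = -130498/53447; β = (4·(-536971) − 611·(-1235))/694811 = -1393299/694811.

α = -2.442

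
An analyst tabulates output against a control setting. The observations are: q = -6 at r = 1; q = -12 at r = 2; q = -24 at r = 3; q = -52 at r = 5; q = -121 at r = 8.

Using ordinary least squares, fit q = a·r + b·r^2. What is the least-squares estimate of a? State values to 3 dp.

From the data, Σr·r = 103, Σr·r^2 = 673, Σr^2·r^2 = 4819.
And Σr·q = -1330, Σr^2·q = -9314.
Normal equations: [[103, 673]; [673, 4819]]·[a, b]ᵀ = [-1330, -9314]ᵀ.
Determinant 103·4819 − 673² = 43428.
a = ((-1330)·4819 − 673·(-9314))/43428 = -35237/10857; b = (103·(-9314) − 673·(-1330))/43428 = -16063/10857.

a = -3.246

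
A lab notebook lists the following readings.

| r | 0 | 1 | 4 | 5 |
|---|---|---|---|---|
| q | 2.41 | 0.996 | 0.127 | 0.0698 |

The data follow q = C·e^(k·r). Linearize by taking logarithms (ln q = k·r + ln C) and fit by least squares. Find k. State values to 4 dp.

Linearized form: ln q = k·r + ln C. From the 4 transformed points,
Σr = 10.0000, Σ(r)² = 42.0000, Σln q = -3.8501, Σr·ln q = -21.5689.
Equations: 42.0000·k + 10.0000·ln C = -21.5689;  10.0000·k + 4·ln C = -3.8501.
Solving (det = 68.0000): k = -0.70257, ln C = 0.79391.

k = -0.7026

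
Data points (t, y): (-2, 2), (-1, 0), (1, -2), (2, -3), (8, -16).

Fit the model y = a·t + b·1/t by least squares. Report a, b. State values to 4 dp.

a = -1.9837, b = 1.3589

Entries of MᵀM: Σt·t = 74, Σt·1/t = 5, Σ1/t·1/t = 161/64.
For Mᵀy: Σt·y = -140, Σ1/t·y = -13/2.
So MᵀM·[a, b]ᵀ = Mᵀy: [[74, 5]; [5, 161/64]]·[a, b]ᵀ = [-140, -13/2]ᵀ.
Eliminating b: (161/64)·(row 1) − 5·(row 2) gives (5157/32)·a = (161/64)·(-140) − 5·(-13/2) = -5115/16, so a = -3410/1719.
Then b = ((-13/2) − 5·(-3410/1719))/(161/64) = 2336/1719.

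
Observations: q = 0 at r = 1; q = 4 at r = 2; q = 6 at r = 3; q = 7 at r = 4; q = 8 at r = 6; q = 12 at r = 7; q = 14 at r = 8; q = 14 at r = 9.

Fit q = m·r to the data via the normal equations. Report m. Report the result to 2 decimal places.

The normal system AᵀA·[m]ᵀ = Aᵀq is [[260]]·[m]ᵀ = [424]ᵀ.
Hence m = 424 / 260 ≈ 1.63077.

m = 1.63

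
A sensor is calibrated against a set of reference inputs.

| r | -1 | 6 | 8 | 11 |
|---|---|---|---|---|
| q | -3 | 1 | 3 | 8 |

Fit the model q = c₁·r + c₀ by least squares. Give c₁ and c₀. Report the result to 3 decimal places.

Setting ∂/∂c₁ … = 0 gives: 222·c₁ + 24·c₀ = 121;  24·c₁ + 4·c₀ = 9.
Determinant 222·4 − 24² = 312.
c₁ = (121·4 − 24·9)/312 = 67/78; c₀ = (222·9 − 24·121)/312 = -151/52.

c₁ = 0.859, c₀ = -2.904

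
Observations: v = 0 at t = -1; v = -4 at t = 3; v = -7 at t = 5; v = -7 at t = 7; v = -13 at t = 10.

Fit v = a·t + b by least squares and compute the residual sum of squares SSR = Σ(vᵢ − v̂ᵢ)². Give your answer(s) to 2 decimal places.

Sums needed: Σt·t = 184, Σt = 24, Σ1 = 5.
Moment sums: Σt·v = -226, Σv = -31.
Normal equations: [[184, 24]; [24, 5]]·[a, b]ᵀ = [-226, -31]ᵀ.
Δ = 184·5 − 24² = 344.
a = ((-226)·5 − 24·(-31))/344 = -193/172; b = (184·(-31) − 24·(-226))/344 = -35/43.
Residuals: -53/172, 31/172, -99/172, 287/172, -83/86; SSR = 359/86.

SSR = 4.17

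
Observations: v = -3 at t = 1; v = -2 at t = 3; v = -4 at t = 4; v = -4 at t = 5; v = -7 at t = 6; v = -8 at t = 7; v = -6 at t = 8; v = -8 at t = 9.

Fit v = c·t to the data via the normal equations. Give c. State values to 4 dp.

c = -0.9359

Sums needed: Σt·t = 281.
For Mᵀv: Σt·v = -263.
c = (-263)/281 = -0.935943.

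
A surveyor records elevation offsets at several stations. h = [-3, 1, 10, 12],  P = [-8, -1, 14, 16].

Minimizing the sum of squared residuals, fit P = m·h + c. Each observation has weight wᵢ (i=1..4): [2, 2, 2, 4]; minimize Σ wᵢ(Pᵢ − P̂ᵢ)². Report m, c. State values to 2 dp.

Forming AᵀWA = [[796, 64]; [64, 10]] and AᵀWP = [1094, 74]ᵀ gives AᵀWA·[m, c]ᵀ = AᵀWP.
det = 796·10 − 64² = 3864.
m = (1094·10 − 64·74)/3864 = 517/322; c = (796·74 − 64·1094)/3864 = -463/161.

m = 1.61, c = -2.88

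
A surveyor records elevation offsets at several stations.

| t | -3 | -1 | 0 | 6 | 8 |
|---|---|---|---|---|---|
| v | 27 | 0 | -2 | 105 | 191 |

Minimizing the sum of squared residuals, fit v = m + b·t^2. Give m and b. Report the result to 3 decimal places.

The normal system AᵀA·[m, b]ᵀ = Aᵀv is [[5, 110]; [110, 5474]]·[m, b]ᵀ = [321, 16247]ᵀ.
Eliminating b: 5474·(row 1) − 110·(row 2) gives 15270·m = 5474·321 − 110·16247 = -30016, so m = -15008/7635.
Then b = (16247 − 110·(-15008/7635))/5474 = 9185/3054.

m = -1.966, b = 3.008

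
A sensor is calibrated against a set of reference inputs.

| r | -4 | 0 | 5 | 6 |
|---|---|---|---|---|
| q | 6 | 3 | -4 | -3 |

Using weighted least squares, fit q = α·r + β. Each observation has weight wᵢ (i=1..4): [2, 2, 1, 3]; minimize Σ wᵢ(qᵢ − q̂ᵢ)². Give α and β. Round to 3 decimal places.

α = -0.960, β = 2.425

Compute the Gram sums: Σwᵢ·r·r = 165, Σwᵢ·r = 15, Σwᵢ·1 = 8.
Right-hand side: Σwᵢ·r·q = -122, Σwᵢ·q = 5.
Normal equations: [[165, 15]; [15, 8]]·[α, β]ᵀ = [-122, 5]ᵀ.
Eliminating β: 8·(row 1) − 15·(row 2) gives 1095·α = 8·(-122) − 15·5 = -1051, so α = -1051/1095.
Then β = (5 − 15·(-1051/1095))/8 = 177/73.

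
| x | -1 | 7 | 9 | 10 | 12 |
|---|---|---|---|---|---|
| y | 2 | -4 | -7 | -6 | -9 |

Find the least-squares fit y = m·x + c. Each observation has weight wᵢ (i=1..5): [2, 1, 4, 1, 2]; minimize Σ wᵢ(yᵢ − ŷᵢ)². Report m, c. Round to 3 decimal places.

Compute the Gram sums: Σwᵢ·x·x = 763, Σwᵢ·x = 75, Σwᵢ·1 = 10.
And Σwᵢ·x·y = -560, Σwᵢ·y = -52.
So AᵀWA·[m, c]ᵀ = AᵀWy: [[763, 75]; [75, 10]]·[m, c]ᵀ = [-560, -52]ᵀ.
det = 763·10 − 75² = 2005.
m = ((-560)·10 − 75·(-52))/2005 = -340/401; c = (763·(-52) − 75·(-560))/2005 = 2324/2005.

m = -0.848, c = 1.159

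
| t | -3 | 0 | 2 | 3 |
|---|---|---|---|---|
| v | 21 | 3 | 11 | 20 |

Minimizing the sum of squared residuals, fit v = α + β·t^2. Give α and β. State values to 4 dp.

From the data, Σ1 = 4, Σt^2 = 22, Σt^2·t^2 = 178.
Moment sums: Σv = 55, Σt^2·v = 413.
MᵀM·[α, β]ᵀ = Mᵀv becomes [[4, 22]; [22, 178]]·[α, β]ᵀ = [55, 413]ᵀ.
det = 4·178 − 22² = 228.
α = (55·178 − 22·413)/228 = 176/57; β = (4·413 − 22·55)/228 = 221/114.

α = 3.0877, β = 1.9386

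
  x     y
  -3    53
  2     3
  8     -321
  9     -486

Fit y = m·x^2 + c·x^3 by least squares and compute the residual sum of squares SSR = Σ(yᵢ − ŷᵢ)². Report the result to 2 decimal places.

SSR = 0.56

The normal equations are: 10754·m + 91606·c = -59421;  91606·m + 794378·c = -520053.
det = 10754·794378 − 91606² = 151081776.
m = ((-59421)·794378 − 91606·(-520053))/151081776 = 12145555/4196716; c = (10754·(-520053) − 91606·(-59421))/151081776 = -4148051/4196716.
Residuals: 279644/1049179, -701916/1049179, -164811/1049179, 133812/1049179; SSR = 587083/1049179.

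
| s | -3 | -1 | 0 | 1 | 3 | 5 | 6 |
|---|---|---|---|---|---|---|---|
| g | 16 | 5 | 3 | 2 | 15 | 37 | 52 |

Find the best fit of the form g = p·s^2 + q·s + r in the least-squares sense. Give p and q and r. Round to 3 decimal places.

p = 1.432, q = -0.303, r = 2.478

Entries of XᵀX: Σs^2·s^2 = 2085, Σs^2·s = 341, Σs^2 = 81, Σs·s = 81, Σs = 11, Σ1 = 7.
And Σs^2·g = 3083, Σs·g = 491, Σg = 130.
XᵀX·[p, q, r]ᵀ = Xᵀg becomes [[2085, 341, 81]; [341, 81, 11]; [81, 11, 7]]·[p, q, r]ᵀ = [3083, 491, 130]ᵀ.
Solving the 3×3 system (Gaussian elimination) gives p = 137591/96082, q = -29147/96082, r = 119029/48041.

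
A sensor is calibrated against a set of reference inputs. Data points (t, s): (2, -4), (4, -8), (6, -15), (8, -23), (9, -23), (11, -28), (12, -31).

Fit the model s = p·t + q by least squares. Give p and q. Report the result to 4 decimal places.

The normal equations are: 466·p + 52·q = -1201;  52·p + 7·q = -132.
Eliminating q: 7·(row 1) − 52·(row 2) gives 558·p = 7·(-1201) − 52·(-132) = -1543, so p = -1543/558.
Then q = ((-132) − 52·(-1543/558))/7 = 470/279.

p = -2.7652, q = 1.6846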